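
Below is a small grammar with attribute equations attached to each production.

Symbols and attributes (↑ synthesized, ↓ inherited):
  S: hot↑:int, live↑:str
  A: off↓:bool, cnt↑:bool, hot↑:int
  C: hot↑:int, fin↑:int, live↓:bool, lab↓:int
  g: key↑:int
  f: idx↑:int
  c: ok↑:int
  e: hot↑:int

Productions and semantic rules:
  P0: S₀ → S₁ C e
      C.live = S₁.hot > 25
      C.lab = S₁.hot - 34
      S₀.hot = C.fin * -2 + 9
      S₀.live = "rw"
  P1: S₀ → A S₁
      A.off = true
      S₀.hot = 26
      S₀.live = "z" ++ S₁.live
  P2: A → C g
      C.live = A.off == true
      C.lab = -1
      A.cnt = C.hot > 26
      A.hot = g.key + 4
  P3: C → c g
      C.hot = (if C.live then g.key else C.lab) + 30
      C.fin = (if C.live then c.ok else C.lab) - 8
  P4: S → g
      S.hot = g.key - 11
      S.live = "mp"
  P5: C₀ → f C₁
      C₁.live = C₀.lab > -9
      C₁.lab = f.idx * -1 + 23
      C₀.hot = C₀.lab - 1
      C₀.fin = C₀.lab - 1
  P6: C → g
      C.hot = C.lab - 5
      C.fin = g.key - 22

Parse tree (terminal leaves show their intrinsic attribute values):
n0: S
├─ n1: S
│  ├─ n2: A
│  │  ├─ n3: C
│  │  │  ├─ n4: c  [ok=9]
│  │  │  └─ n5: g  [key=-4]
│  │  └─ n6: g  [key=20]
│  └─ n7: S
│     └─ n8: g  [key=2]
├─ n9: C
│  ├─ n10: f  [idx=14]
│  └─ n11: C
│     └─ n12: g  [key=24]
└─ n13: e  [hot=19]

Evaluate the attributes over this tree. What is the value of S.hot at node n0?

27

1. n2.off = true  [true]
2. n3.live = true  [A.off == true]
3. n3.lab = -1  [-1]
4. n4.ok = 9  [terminal]
5. n5.key = -4  [terminal]
6. n3.hot = 26  [(if C.live then g.key else C.lab) + 30]
7. n3.fin = 1  [(if C.live then c.ok else C.lab) - 8]
8. n6.key = 20  [terminal]
9. n2.cnt = false  [C.hot > 26]
10. n2.hot = 24  [g.key + 4]
11. n8.key = 2  [terminal]
12. n7.hot = -9  [g.key - 11]
13. n7.live = "mp"  ["mp"]
14. n1.hot = 26  [26]
15. n1.live = "zmp"  ["z" ++ S₁.live]
16. n9.live = true  [S₁.hot > 25]
17. n9.lab = -8  [S₁.hot - 34]
18. n10.idx = 14  [terminal]
19. n11.live = true  [C₀.lab > -9]
20. n11.lab = 9  [f.idx * -1 + 23]
21. n12.key = 24  [terminal]
22. n11.hot = 4  [C.lab - 5]
23. n11.fin = 2  [g.key - 22]
24. n9.hot = -9  [C₀.lab - 1]
25. n9.fin = -9  [C₀.lab - 1]
26. n13.hot = 19  [terminal]
27. n0.hot = 27  [C.fin * -2 + 9]
28. n0.live = "rw"  ["rw"]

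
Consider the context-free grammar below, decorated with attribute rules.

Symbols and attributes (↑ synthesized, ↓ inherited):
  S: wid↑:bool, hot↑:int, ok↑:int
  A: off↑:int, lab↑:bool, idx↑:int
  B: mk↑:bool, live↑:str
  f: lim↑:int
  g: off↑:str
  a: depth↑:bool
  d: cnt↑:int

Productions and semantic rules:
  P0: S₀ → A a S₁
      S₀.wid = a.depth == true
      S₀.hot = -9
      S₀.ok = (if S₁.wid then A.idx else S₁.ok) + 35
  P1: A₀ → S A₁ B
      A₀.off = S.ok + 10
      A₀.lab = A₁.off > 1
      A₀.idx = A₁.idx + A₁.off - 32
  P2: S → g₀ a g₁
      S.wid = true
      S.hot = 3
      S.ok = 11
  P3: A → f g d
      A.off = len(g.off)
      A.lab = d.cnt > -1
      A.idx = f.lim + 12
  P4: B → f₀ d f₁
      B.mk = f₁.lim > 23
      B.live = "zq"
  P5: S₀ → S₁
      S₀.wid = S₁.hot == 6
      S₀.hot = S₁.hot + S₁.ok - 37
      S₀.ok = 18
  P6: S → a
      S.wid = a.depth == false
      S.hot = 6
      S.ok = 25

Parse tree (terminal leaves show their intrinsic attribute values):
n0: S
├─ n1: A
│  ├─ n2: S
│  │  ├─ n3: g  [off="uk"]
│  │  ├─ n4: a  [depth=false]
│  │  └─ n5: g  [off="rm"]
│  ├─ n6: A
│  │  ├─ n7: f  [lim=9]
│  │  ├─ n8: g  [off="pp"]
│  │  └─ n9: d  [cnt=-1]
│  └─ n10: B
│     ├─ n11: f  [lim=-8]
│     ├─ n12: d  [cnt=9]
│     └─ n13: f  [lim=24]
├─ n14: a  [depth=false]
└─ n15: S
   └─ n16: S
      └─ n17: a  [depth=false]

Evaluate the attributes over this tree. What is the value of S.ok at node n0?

1. n3.off = "uk"  [terminal]
2. n4.depth = false  [terminal]
3. n5.off = "rm"  [terminal]
4. n2.wid = true  [true]
5. n2.hot = 3  [3]
6. n2.ok = 11  [11]
7. n7.lim = 9  [terminal]
8. n8.off = "pp"  [terminal]
9. n9.cnt = -1  [terminal]
10. n6.off = 2  [len(g.off)]
11. n6.lab = false  [d.cnt > -1]
12. n6.idx = 21  [f.lim + 12]
13. n11.lim = -8  [terminal]
14. n12.cnt = 9  [terminal]
15. n13.lim = 24  [terminal]
16. n10.mk = true  [f₁.lim > 23]
17. n10.live = "zq"  ["zq"]
18. n1.off = 21  [S.ok + 10]
19. n1.lab = true  [A₁.off > 1]
20. n1.idx = -9  [A₁.idx + A₁.off - 32]
21. n14.depth = false  [terminal]
22. n17.depth = false  [terminal]
23. n16.wid = true  [a.depth == false]
24. n16.hot = 6  [6]
25. n16.ok = 25  [25]
26. n15.wid = true  [S₁.hot == 6]
27. n15.hot = -6  [S₁.hot + S₁.ok - 37]
28. n15.ok = 18  [18]
29. n0.wid = false  [a.depth == true]
30. n0.hot = -9  [-9]
31. n0.ok = 26  [(if S₁.wid then A.idx else S₁.ok) + 35]

26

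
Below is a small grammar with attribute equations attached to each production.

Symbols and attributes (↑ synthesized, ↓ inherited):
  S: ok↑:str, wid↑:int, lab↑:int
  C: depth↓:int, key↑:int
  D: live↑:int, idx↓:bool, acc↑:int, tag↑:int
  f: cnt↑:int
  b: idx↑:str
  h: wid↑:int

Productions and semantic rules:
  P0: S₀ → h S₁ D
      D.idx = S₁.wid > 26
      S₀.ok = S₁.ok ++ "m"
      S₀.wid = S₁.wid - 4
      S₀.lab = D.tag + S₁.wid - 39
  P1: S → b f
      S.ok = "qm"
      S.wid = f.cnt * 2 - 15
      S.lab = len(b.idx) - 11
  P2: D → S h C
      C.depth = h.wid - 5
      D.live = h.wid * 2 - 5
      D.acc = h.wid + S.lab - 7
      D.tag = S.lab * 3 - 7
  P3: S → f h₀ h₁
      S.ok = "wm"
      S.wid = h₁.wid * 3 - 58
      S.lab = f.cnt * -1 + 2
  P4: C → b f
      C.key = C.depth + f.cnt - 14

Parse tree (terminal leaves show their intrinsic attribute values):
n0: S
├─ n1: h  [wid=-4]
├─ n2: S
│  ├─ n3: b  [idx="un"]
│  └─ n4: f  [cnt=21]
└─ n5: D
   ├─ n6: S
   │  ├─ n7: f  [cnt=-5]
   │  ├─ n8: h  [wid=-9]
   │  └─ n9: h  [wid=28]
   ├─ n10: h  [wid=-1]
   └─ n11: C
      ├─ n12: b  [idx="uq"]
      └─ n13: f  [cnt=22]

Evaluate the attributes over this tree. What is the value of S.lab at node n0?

2

1. n1.wid = -4  [terminal]
2. n3.idx = "un"  [terminal]
3. n4.cnt = 21  [terminal]
4. n2.ok = "qm"  ["qm"]
5. n2.wid = 27  [f.cnt * 2 - 15]
6. n2.lab = -9  [len(b.idx) - 11]
7. n5.idx = true  [S₁.wid > 26]
8. n7.cnt = -5  [terminal]
9. n8.wid = -9  [terminal]
10. n9.wid = 28  [terminal]
11. n6.ok = "wm"  ["wm"]
12. n6.wid = 26  [h₁.wid * 3 - 58]
13. n6.lab = 7  [f.cnt * -1 + 2]
14. n10.wid = -1  [terminal]
15. n11.depth = -6  [h.wid - 5]
16. n12.idx = "uq"  [terminal]
17. n13.cnt = 22  [terminal]
18. n11.key = 2  [C.depth + f.cnt - 14]
19. n5.live = -7  [h.wid * 2 - 5]
20. n5.acc = -1  [h.wid + S.lab - 7]
21. n5.tag = 14  [S.lab * 3 - 7]
22. n0.ok = "qmm"  [S₁.ok ++ "m"]
23. n0.wid = 23  [S₁.wid - 4]
24. n0.lab = 2  [D.tag + S₁.wid - 39]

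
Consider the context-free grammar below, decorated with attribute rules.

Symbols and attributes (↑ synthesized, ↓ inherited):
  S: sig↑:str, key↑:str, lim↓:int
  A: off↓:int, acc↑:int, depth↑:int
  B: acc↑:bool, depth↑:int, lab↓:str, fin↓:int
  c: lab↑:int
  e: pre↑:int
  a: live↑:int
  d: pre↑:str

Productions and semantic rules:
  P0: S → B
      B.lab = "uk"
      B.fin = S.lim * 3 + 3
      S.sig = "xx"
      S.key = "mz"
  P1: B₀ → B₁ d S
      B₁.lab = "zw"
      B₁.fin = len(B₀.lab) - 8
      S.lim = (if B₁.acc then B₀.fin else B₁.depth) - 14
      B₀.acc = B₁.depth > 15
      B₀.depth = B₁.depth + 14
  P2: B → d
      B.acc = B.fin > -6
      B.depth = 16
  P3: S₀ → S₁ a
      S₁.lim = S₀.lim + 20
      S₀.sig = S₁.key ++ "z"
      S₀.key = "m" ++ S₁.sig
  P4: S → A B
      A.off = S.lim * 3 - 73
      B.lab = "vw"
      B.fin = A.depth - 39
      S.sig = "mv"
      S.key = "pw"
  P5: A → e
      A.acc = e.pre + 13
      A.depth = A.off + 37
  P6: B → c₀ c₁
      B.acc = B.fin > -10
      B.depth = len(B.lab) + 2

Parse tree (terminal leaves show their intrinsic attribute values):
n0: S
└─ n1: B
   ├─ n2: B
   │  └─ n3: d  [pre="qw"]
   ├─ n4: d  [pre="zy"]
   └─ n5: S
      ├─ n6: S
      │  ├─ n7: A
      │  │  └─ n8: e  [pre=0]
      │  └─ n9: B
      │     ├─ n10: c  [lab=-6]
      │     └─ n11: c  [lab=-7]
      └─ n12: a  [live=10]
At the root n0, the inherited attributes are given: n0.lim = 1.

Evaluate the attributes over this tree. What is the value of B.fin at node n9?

-9

1. n0.lim = 1  [given at root]
2. n1.lab = "uk"  ["uk"]
3. n1.fin = 6  [S.lim * 3 + 3]
4. n2.lab = "zw"  ["zw"]
5. n2.fin = -6  [len(B₀.lab) - 8]
6. n3.pre = "qw"  [terminal]
7. n2.acc = false  [B.fin > -6]
8. n2.depth = 16  [16]
9. n4.pre = "zy"  [terminal]
10. n5.lim = 2  [(if B₁.acc then B₀.fin else B₁.depth) - 14]
11. n6.lim = 22  [S₀.lim + 20]
12. n7.off = -7  [S.lim * 3 - 73]
13. n8.pre = 0  [terminal]
14. n7.acc = 13  [e.pre + 13]
15. n7.depth = 30  [A.off + 37]
16. n9.lab = "vw"  ["vw"]
17. n9.fin = -9  [A.depth - 39]
18. n10.lab = -6  [terminal]
19. n11.lab = -7  [terminal]
20. n9.acc = true  [B.fin > -10]
21. n9.depth = 4  [len(B.lab) + 2]
22. n6.sig = "mv"  ["mv"]
23. n6.key = "pw"  ["pw"]
24. n12.live = 10  [terminal]
25. n5.sig = "pwz"  [S₁.key ++ "z"]
26. n5.key = "mmv"  ["m" ++ S₁.sig]
27. n1.acc = true  [B₁.depth > 15]
28. n1.depth = 30  [B₁.depth + 14]
29. n0.sig = "xx"  ["xx"]
30. n0.key = "mz"  ["mz"]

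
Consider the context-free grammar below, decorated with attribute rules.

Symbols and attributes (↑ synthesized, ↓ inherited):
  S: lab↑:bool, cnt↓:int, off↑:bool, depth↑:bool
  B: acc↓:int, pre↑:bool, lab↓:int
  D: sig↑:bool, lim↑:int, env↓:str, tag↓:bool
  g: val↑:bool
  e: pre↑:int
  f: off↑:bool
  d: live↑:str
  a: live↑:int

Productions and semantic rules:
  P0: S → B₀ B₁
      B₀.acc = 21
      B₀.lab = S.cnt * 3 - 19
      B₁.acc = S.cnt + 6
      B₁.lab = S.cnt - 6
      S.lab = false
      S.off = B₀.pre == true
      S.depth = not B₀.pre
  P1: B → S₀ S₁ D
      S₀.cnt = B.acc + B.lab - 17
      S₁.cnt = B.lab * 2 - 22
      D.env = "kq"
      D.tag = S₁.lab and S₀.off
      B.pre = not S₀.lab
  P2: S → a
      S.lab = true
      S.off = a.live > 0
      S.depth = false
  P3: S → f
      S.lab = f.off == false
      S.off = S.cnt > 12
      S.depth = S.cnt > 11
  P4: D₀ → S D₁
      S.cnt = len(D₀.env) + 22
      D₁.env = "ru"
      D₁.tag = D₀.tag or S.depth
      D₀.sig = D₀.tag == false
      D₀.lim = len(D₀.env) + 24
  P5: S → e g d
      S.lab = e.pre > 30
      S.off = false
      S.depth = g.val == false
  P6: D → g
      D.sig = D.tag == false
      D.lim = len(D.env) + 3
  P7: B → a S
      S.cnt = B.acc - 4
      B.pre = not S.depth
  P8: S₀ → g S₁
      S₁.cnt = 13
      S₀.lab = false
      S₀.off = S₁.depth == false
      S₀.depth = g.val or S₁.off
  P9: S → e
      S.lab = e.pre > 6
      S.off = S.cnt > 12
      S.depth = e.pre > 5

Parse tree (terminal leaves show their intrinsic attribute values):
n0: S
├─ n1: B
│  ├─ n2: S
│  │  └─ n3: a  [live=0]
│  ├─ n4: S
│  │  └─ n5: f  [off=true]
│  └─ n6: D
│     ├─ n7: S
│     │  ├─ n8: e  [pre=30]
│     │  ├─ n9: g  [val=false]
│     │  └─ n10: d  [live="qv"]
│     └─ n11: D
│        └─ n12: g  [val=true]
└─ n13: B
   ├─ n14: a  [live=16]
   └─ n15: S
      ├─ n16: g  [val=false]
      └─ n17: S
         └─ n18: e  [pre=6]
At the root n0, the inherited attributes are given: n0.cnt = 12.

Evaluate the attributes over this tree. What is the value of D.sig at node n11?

false

1. n0.cnt = 12  [given at root]
2. n1.acc = 21  [21]
3. n1.lab = 17  [S.cnt * 3 - 19]
4. n2.cnt = 21  [B.acc + B.lab - 17]
5. n3.live = 0  [terminal]
6. n2.lab = true  [true]
7. n2.off = false  [a.live > 0]
8. n2.depth = false  [false]
9. n4.cnt = 12  [B.lab * 2 - 22]
10. n5.off = true  [terminal]
11. n4.lab = false  [f.off == false]
12. n4.off = false  [S.cnt > 12]
13. n4.depth = true  [S.cnt > 11]
14. n6.env = "kq"  ["kq"]
15. n6.tag = false  [S₁.lab and S₀.off]
16. n7.cnt = 24  [len(D₀.env) + 22]
17. n8.pre = 30  [terminal]
18. n9.val = false  [terminal]
19. n10.live = "qv"  [terminal]
20. n7.lab = false  [e.pre > 30]
21. n7.off = false  [false]
22. n7.depth = true  [g.val == false]
23. n11.env = "ru"  ["ru"]
24. n11.tag = true  [D₀.tag or S.depth]
25. n12.val = true  [terminal]
26. n11.sig = false  [D.tag == false]
27. n11.lim = 5  [len(D.env) + 3]
28. n6.sig = true  [D₀.tag == false]
29. n6.lim = 26  [len(D₀.env) + 24]
30. n1.pre = false  [not S₀.lab]
31. n13.acc = 18  [S.cnt + 6]
32. n13.lab = 6  [S.cnt - 6]
33. n14.live = 16  [terminal]
34. n15.cnt = 14  [B.acc - 4]
35. n16.val = false  [terminal]
36. n17.cnt = 13  [13]
37. n18.pre = 6  [terminal]
38. n17.lab = false  [e.pre > 6]
39. n17.off = true  [S.cnt > 12]
40. n17.depth = true  [e.pre > 5]
41. n15.lab = false  [false]
42. n15.off = false  [S₁.depth == false]
43. n15.depth = true  [g.val or S₁.off]
44. n13.pre = false  [not S.depth]
45. n0.lab = false  [false]
46. n0.off = false  [B₀.pre == true]
47. n0.depth = true  [not B₀.pre]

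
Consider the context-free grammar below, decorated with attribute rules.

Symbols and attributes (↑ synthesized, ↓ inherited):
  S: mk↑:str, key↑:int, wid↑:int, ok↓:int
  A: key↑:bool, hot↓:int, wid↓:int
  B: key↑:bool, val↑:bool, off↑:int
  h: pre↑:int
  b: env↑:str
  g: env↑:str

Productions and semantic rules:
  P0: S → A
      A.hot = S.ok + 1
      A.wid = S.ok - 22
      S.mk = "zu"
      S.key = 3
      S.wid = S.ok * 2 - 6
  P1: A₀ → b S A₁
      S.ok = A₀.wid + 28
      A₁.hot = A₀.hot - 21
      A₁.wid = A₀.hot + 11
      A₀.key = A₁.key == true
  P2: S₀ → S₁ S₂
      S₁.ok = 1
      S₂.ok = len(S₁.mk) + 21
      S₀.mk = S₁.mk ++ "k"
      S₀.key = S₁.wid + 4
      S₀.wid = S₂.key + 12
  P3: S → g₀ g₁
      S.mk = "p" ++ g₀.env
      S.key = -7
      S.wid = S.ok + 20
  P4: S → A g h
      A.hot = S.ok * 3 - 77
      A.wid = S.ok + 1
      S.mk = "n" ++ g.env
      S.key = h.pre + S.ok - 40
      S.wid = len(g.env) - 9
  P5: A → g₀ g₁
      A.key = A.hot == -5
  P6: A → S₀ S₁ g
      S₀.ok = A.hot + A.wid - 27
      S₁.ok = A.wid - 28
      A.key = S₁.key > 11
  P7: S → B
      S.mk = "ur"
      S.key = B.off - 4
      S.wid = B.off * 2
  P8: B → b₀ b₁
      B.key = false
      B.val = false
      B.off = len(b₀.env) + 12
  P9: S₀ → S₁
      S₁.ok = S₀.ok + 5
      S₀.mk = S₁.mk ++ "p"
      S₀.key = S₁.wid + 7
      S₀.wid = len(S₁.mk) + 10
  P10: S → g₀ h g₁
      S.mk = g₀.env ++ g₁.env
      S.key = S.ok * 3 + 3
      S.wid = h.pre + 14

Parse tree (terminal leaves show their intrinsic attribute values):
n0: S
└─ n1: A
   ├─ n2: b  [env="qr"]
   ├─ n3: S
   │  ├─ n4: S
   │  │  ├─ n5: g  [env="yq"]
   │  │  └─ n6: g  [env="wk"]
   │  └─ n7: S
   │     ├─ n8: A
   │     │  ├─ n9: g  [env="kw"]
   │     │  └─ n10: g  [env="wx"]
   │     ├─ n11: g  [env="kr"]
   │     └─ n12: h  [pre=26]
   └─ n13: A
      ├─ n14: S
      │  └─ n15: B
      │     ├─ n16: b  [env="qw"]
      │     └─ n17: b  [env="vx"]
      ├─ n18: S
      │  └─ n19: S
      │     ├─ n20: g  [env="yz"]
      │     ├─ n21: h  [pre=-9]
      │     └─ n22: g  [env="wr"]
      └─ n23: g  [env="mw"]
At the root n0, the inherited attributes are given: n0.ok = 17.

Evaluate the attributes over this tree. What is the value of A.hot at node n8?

-5

1. n0.ok = 17  [given at root]
2. n1.hot = 18  [S.ok + 1]
3. n1.wid = -5  [S.ok - 22]
4. n2.env = "qr"  [terminal]
5. n3.ok = 23  [A₀.wid + 28]
6. n4.ok = 1  [1]
7. n5.env = "yq"  [terminal]
8. n6.env = "wk"  [terminal]
9. n4.mk = "pyq"  ["p" ++ g₀.env]
10. n4.key = -7  [-7]
11. n4.wid = 21  [S.ok + 20]
12. n7.ok = 24  [len(S₁.mk) + 21]
13. n8.hot = -5  [S.ok * 3 - 77]
14. n8.wid = 25  [S.ok + 1]
15. n9.env = "kw"  [terminal]
16. n10.env = "wx"  [terminal]
17. n8.key = true  [A.hot == -5]
18. n11.env = "kr"  [terminal]
19. n12.pre = 26  [terminal]
20. n7.mk = "nkr"  ["n" ++ g.env]
21. n7.key = 10  [h.pre + S.ok - 40]
22. n7.wid = -7  [len(g.env) - 9]
23. n3.mk = "pyqk"  [S₁.mk ++ "k"]
24. n3.key = 25  [S₁.wid + 4]
25. n3.wid = 22  [S₂.key + 12]
26. n13.hot = -3  [A₀.hot - 21]
27. n13.wid = 29  [A₀.hot + 11]
28. n14.ok = -1  [A.hot + A.wid - 27]
29. n16.env = "qw"  [terminal]
30. n17.env = "vx"  [terminal]
31. n15.key = false  [false]
32. n15.val = false  [false]
33. n15.off = 14  [len(b₀.env) + 12]
34. n14.mk = "ur"  ["ur"]
35. n14.key = 10  [B.off - 4]
36. n14.wid = 28  [B.off * 2]
37. n18.ok = 1  [A.wid - 28]
38. n19.ok = 6  [S₀.ok + 5]
39. n20.env = "yz"  [terminal]
40. n21.pre = -9  [terminal]
41. n22.env = "wr"  [terminal]
42. n19.mk = "yzwr"  [g₀.env ++ g₁.env]
43. n19.key = 21  [S.ok * 3 + 3]
44. n19.wid = 5  [h.pre + 14]
45. n18.mk = "yzwrp"  [S₁.mk ++ "p"]
46. n18.key = 12  [S₁.wid + 7]
47. n18.wid = 14  [len(S₁.mk) + 10]
48. n23.env = "mw"  [terminal]
49. n13.key = true  [S₁.key > 11]
50. n1.key = true  [A₁.key == true]
51. n0.mk = "zu"  ["zu"]
52. n0.key = 3  [3]
53. n0.wid = 28  [S.ok * 2 - 6]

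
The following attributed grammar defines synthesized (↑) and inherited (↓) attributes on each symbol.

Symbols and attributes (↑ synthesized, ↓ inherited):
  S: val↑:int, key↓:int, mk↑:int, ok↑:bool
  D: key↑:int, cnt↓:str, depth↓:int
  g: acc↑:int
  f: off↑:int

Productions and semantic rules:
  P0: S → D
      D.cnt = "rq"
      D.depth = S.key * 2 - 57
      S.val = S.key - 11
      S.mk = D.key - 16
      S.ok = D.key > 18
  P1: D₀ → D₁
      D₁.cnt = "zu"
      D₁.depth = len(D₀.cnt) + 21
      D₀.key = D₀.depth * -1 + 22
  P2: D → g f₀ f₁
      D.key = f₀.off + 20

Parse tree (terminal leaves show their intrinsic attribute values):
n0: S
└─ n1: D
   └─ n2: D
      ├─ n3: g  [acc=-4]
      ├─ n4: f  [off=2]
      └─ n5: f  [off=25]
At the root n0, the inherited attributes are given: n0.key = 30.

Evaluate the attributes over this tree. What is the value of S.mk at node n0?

3

1. n0.key = 30  [given at root]
2. n1.cnt = "rq"  ["rq"]
3. n1.depth = 3  [S.key * 2 - 57]
4. n2.cnt = "zu"  ["zu"]
5. n2.depth = 23  [len(D₀.cnt) + 21]
6. n3.acc = -4  [terminal]
7. n4.off = 2  [terminal]
8. n5.off = 25  [terminal]
9. n2.key = 22  [f₀.off + 20]
10. n1.key = 19  [D₀.depth * -1 + 22]
11. n0.val = 19  [S.key - 11]
12. n0.mk = 3  [D.key - 16]
13. n0.ok = true  [D.key > 18]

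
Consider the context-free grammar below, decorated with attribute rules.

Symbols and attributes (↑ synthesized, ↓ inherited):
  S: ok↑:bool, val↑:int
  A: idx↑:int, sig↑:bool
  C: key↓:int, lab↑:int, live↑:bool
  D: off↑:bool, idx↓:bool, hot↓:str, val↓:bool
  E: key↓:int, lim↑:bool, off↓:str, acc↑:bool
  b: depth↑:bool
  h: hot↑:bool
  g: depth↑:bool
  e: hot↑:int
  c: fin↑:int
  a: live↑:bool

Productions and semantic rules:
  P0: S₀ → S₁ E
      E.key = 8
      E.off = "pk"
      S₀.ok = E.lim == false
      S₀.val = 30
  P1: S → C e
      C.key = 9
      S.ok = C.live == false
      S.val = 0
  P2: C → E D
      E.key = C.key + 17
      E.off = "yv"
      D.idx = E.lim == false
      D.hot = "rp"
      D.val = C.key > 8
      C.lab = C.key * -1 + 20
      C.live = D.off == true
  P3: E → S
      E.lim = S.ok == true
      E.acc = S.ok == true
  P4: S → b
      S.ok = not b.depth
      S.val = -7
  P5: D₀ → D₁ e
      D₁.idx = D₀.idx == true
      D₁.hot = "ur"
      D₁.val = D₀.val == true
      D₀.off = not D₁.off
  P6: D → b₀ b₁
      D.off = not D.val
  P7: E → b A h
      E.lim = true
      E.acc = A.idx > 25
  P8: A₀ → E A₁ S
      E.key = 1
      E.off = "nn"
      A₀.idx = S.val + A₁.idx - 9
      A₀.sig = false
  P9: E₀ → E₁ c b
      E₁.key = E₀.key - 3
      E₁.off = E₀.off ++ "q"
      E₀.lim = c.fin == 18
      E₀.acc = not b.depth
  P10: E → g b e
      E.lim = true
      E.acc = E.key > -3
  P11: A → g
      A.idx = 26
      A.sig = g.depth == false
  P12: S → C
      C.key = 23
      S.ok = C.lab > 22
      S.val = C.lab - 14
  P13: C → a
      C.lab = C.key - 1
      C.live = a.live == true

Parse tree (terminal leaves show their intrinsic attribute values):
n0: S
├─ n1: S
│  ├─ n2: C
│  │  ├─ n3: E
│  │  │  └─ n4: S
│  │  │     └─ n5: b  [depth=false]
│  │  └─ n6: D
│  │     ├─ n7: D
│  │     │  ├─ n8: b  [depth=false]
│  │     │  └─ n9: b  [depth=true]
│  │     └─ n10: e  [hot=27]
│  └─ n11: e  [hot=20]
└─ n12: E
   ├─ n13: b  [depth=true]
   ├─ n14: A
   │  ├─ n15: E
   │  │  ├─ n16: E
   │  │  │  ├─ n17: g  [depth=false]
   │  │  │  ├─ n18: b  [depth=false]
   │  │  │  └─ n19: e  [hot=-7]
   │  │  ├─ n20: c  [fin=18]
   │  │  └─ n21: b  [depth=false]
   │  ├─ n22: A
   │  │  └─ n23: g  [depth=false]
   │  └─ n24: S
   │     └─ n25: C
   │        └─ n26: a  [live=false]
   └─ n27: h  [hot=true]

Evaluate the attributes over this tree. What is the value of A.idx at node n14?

1. n2.key = 9  [9]
2. n3.key = 26  [C.key + 17]
3. n3.off = "yv"  ["yv"]
4. n5.depth = false  [terminal]
5. n4.ok = true  [not b.depth]
6. n4.val = -7  [-7]
7. n3.lim = true  [S.ok == true]
8. n3.acc = true  [S.ok == true]
9. n6.idx = false  [E.lim == false]
10. n6.hot = "rp"  ["rp"]
11. n6.val = true  [C.key > 8]
12. n7.idx = false  [D₀.idx == true]
13. n7.hot = "ur"  ["ur"]
14. n7.val = true  [D₀.val == true]
15. n8.depth = false  [terminal]
16. n9.depth = true  [terminal]
17. n7.off = false  [not D.val]
18. n10.hot = 27  [terminal]
19. n6.off = true  [not D₁.off]
20. n2.lab = 11  [C.key * -1 + 20]
21. n2.live = true  [D.off == true]
22. n11.hot = 20  [terminal]
23. n1.ok = false  [C.live == false]
24. n1.val = 0  [0]
25. n12.key = 8  [8]
26. n12.off = "pk"  ["pk"]
27. n13.depth = true  [terminal]
28. n15.key = 1  [1]
29. n15.off = "nn"  ["nn"]
30. n16.key = -2  [E₀.key - 3]
31. n16.off = "nnq"  [E₀.off ++ "q"]
32. n17.depth = false  [terminal]
33. n18.depth = false  [terminal]
34. n19.hot = -7  [terminal]
35. n16.lim = true  [true]
36. n16.acc = true  [E.key > -3]
37. n20.fin = 18  [terminal]
38. n21.depth = false  [terminal]
39. n15.lim = true  [c.fin == 18]
40. n15.acc = true  [not b.depth]
41. n23.depth = false  [terminal]
42. n22.idx = 26  [26]
43. n22.sig = true  [g.depth == false]
44. n25.key = 23  [23]
45. n26.live = false  [terminal]
46. n25.lab = 22  [C.key - 1]
47. n25.live = false  [a.live == true]
48. n24.ok = false  [C.lab > 22]
49. n24.val = 8  [C.lab - 14]
50. n14.idx = 25  [S.val + A₁.idx - 9]
51. n14.sig = false  [false]
52. n27.hot = true  [terminal]
53. n12.lim = true  [true]
54. n12.acc = false  [A.idx > 25]
55. n0.ok = false  [E.lim == false]
56. n0.val = 30  [30]

25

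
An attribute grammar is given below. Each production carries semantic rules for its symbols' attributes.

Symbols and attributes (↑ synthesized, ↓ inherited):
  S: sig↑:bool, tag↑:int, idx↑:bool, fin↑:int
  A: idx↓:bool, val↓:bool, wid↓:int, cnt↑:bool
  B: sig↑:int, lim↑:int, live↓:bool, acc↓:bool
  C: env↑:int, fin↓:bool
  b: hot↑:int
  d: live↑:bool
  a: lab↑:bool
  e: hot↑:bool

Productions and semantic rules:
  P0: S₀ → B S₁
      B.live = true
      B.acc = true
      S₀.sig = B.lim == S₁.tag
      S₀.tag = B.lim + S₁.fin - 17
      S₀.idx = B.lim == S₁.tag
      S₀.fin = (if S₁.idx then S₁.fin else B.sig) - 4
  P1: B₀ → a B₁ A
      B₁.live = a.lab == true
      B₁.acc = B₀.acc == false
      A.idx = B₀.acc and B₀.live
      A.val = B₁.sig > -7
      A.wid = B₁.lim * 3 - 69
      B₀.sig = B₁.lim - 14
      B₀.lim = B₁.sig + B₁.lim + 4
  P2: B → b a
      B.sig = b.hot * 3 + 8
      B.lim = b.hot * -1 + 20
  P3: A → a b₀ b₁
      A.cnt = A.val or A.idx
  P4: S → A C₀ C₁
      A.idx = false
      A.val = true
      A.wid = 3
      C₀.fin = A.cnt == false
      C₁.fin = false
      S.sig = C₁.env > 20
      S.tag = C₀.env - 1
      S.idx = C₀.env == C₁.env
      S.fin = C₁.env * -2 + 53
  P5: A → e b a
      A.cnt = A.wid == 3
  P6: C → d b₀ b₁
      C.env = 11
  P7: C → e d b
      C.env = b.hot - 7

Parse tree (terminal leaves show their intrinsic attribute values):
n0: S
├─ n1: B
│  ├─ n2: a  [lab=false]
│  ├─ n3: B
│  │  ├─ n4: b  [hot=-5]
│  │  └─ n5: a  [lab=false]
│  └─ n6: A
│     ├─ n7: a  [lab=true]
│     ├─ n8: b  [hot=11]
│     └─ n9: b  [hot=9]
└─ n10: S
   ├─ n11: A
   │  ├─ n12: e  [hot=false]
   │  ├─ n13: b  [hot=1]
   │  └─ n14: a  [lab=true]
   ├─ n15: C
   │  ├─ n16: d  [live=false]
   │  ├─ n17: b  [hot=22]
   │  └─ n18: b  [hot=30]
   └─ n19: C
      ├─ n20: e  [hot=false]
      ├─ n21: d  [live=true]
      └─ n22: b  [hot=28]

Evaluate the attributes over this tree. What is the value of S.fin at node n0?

7

1. n1.live = true  [true]
2. n1.acc = true  [true]
3. n2.lab = false  [terminal]
4. n3.live = false  [a.lab == true]
5. n3.acc = false  [B₀.acc == false]
6. n4.hot = -5  [terminal]
7. n5.lab = false  [terminal]
8. n3.sig = -7  [b.hot * 3 + 8]
9. n3.lim = 25  [b.hot * -1 + 20]
10. n6.idx = true  [B₀.acc and B₀.live]
11. n6.val = false  [B₁.sig > -7]
12. n6.wid = 6  [B₁.lim * 3 - 69]
13. n7.lab = true  [terminal]
14. n8.hot = 11  [terminal]
15. n9.hot = 9  [terminal]
16. n6.cnt = true  [A.val or A.idx]
17. n1.sig = 11  [B₁.lim - 14]
18. n1.lim = 22  [B₁.sig + B₁.lim + 4]
19. n11.idx = false  [false]
20. n11.val = true  [true]
21. n11.wid = 3  [3]
22. n12.hot = false  [terminal]
23. n13.hot = 1  [terminal]
24. n14.lab = true  [terminal]
25. n11.cnt = true  [A.wid == 3]
26. n15.fin = false  [A.cnt == false]
27. n16.live = false  [terminal]
28. n17.hot = 22  [terminal]
29. n18.hot = 30  [terminal]
30. n15.env = 11  [11]
31. n19.fin = false  [false]
32. n20.hot = false  [terminal]
33. n21.live = true  [terminal]
34. n22.hot = 28  [terminal]
35. n19.env = 21  [b.hot - 7]
36. n10.sig = true  [C₁.env > 20]
37. n10.tag = 10  [C₀.env - 1]
38. n10.idx = false  [C₀.env == C₁.env]
39. n10.fin = 11  [C₁.env * -2 + 53]
40. n0.sig = false  [B.lim == S₁.tag]
41. n0.tag = 16  [B.lim + S₁.fin - 17]
42. n0.idx = false  [B.lim == S₁.tag]
43. n0.fin = 7  [(if S₁.idx then S₁.fin else B.sig) - 4]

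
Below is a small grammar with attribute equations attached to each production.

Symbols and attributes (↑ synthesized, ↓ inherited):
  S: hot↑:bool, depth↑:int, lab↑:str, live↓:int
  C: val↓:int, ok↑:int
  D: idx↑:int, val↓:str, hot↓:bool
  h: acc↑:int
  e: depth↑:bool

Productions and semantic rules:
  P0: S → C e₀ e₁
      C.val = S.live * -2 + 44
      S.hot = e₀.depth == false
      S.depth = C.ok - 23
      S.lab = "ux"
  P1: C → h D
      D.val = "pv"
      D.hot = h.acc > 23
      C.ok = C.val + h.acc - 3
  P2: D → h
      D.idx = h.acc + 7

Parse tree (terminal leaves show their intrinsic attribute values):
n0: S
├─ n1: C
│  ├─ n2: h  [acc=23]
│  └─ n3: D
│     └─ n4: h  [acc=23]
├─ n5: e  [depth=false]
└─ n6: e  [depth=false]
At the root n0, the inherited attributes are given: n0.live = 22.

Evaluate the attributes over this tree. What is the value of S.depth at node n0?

-3

1. n0.live = 22  [given at root]
2. n1.val = 0  [S.live * -2 + 44]
3. n2.acc = 23  [terminal]
4. n3.val = "pv"  ["pv"]
5. n3.hot = false  [h.acc > 23]
6. n4.acc = 23  [terminal]
7. n3.idx = 30  [h.acc + 7]
8. n1.ok = 20  [C.val + h.acc - 3]
9. n5.depth = false  [terminal]
10. n6.depth = false  [terminal]
11. n0.hot = true  [e₀.depth == false]
12. n0.depth = -3  [C.ok - 23]
13. n0.lab = "ux"  ["ux"]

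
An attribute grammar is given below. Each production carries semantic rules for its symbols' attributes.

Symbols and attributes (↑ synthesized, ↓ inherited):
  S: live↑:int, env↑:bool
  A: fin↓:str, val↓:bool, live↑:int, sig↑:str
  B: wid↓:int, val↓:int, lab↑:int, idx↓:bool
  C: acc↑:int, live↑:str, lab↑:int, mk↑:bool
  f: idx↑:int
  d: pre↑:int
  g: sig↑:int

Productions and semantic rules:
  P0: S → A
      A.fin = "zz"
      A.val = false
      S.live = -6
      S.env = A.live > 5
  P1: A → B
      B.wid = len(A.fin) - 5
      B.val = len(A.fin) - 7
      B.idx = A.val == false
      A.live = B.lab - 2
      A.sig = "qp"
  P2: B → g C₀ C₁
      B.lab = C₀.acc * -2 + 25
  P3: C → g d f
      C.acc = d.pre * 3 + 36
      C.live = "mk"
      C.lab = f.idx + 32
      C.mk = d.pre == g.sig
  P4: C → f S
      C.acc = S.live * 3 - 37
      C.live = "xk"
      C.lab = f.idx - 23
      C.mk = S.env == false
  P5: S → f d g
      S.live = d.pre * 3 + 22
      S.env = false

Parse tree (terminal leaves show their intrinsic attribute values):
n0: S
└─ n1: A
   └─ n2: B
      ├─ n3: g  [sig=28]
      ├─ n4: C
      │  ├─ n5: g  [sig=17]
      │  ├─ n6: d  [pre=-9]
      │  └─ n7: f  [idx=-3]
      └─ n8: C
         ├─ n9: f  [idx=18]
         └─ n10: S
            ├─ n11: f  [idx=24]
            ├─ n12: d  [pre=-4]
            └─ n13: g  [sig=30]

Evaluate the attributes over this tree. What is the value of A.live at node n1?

5

1. n1.fin = "zz"  ["zz"]
2. n1.val = false  [false]
3. n2.wid = -3  [len(A.fin) - 5]
4. n2.val = -5  [len(A.fin) - 7]
5. n2.idx = true  [A.val == false]
6. n3.sig = 28  [terminal]
7. n5.sig = 17  [terminal]
8. n6.pre = -9  [terminal]
9. n7.idx = -3  [terminal]
10. n4.acc = 9  [d.pre * 3 + 36]
11. n4.live = "mk"  ["mk"]
12. n4.lab = 29  [f.idx + 32]
13. n4.mk = false  [d.pre == g.sig]
14. n9.idx = 18  [terminal]
15. n11.idx = 24  [terminal]
16. n12.pre = -4  [terminal]
17. n13.sig = 30  [terminal]
18. n10.live = 10  [d.pre * 3 + 22]
19. n10.env = false  [false]
20. n8.acc = -7  [S.live * 3 - 37]
21. n8.live = "xk"  ["xk"]
22. n8.lab = -5  [f.idx - 23]
23. n8.mk = true  [S.env == false]
24. n2.lab = 7  [C₀.acc * -2 + 25]
25. n1.live = 5  [B.lab - 2]
26. n1.sig = "qp"  ["qp"]
27. n0.live = -6  [-6]
28. n0.env = false  [A.live > 5]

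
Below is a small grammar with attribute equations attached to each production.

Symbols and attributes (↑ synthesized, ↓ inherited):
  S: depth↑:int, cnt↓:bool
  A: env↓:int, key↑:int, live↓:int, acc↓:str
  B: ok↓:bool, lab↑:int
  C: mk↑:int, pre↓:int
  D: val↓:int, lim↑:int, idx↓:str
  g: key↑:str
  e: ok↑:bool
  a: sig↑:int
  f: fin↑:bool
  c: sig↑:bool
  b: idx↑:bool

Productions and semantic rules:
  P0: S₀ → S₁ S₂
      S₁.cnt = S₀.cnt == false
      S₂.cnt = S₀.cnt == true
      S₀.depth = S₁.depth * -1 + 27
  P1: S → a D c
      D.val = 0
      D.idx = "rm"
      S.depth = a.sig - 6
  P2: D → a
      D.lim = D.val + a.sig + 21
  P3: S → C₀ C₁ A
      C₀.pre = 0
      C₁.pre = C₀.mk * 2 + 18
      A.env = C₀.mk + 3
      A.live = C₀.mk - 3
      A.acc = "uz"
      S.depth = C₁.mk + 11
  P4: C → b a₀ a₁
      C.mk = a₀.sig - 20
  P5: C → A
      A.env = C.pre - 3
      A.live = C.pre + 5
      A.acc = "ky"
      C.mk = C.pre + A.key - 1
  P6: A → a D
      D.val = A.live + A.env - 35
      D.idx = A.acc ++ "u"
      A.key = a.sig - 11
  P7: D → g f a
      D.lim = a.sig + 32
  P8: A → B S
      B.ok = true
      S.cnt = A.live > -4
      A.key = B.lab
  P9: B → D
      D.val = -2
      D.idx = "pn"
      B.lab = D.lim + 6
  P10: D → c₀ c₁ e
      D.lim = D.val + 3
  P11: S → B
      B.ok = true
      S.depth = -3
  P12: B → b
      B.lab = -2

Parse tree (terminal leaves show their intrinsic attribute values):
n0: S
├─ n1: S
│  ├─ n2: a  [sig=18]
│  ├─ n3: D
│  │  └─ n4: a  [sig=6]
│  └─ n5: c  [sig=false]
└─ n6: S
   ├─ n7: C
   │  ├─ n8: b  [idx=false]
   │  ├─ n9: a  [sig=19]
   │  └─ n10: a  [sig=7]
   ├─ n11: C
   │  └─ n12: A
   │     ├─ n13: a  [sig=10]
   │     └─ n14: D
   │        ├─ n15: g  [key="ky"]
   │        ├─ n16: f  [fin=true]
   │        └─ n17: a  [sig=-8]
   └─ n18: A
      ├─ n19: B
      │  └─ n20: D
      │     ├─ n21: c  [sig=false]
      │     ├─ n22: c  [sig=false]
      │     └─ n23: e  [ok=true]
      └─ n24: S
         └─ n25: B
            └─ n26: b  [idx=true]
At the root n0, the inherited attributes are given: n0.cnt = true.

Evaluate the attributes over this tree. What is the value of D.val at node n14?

1. n0.cnt = true  [given at root]
2. n1.cnt = false  [S₀.cnt == false]
3. n2.sig = 18  [terminal]
4. n3.val = 0  [0]
5. n3.idx = "rm"  ["rm"]
6. n4.sig = 6  [terminal]
7. n3.lim = 27  [D.val + a.sig + 21]
8. n5.sig = false  [terminal]
9. n1.depth = 12  [a.sig - 6]
10. n6.cnt = true  [S₀.cnt == true]
11. n7.pre = 0  [0]
12. n8.idx = false  [terminal]
13. n9.sig = 19  [terminal]
14. n10.sig = 7  [terminal]
15. n7.mk = -1  [a₀.sig - 20]
16. n11.pre = 16  [C₀.mk * 2 + 18]
17. n12.env = 13  [C.pre - 3]
18. n12.live = 21  [C.pre + 5]
19. n12.acc = "ky"  ["ky"]
20. n13.sig = 10  [terminal]
21. n14.val = -1  [A.live + A.env - 35]
22. n14.idx = "kyu"  [A.acc ++ "u"]
23. n15.key = "ky"  [terminal]
24. n16.fin = true  [terminal]
25. n17.sig = -8  [terminal]
26. n14.lim = 24  [a.sig + 32]
27. n12.key = -1  [a.sig - 11]
28. n11.mk = 14  [C.pre + A.key - 1]
29. n18.env = 2  [C₀.mk + 3]
30. n18.live = -4  [C₀.mk - 3]
31. n18.acc = "uz"  ["uz"]
32. n19.ok = true  [true]
33. n20.val = -2  [-2]
34. n20.idx = "pn"  ["pn"]
35. n21.sig = false  [terminal]
36. n22.sig = false  [terminal]
37. n23.ok = true  [terminal]
38. n20.lim = 1  [D.val + 3]
39. n19.lab = 7  [D.lim + 6]
40. n24.cnt = false  [A.live > -4]
41. n25.ok = true  [true]
42. n26.idx = true  [terminal]
43. n25.lab = -2  [-2]
44. n24.depth = -3  [-3]
45. n18.key = 7  [B.lab]
46. n6.depth = 25  [C₁.mk + 11]
47. n0.depth = 15  [S₁.depth * -1 + 27]

-1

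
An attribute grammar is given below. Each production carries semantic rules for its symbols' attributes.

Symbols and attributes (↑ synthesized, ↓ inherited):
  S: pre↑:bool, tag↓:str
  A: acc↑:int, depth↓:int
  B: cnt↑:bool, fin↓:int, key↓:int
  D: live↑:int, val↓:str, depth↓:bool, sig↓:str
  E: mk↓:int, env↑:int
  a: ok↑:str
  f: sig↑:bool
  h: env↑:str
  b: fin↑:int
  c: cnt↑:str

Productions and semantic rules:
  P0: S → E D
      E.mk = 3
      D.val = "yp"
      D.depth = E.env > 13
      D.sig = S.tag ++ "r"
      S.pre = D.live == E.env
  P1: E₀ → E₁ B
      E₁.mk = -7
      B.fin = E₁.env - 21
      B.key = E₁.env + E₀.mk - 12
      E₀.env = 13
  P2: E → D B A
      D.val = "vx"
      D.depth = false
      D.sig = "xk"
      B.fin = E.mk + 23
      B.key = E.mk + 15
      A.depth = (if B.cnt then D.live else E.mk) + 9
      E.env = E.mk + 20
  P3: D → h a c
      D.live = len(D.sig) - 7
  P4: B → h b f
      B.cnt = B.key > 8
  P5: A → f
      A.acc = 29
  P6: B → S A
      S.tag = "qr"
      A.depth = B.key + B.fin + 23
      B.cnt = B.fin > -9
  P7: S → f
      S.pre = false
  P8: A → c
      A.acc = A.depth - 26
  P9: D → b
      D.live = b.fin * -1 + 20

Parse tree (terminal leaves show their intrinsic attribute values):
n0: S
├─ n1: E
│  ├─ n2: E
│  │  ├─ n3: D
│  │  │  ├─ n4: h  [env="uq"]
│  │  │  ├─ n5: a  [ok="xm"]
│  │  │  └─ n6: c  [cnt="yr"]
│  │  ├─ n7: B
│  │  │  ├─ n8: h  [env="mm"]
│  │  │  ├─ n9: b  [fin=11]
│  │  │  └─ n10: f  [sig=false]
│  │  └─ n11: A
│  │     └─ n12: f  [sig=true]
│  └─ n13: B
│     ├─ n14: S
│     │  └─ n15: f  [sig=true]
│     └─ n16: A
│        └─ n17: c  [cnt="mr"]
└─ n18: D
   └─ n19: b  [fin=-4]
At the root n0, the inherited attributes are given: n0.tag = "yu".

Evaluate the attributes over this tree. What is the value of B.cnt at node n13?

1. n0.tag = "yu"  [given at root]
2. n1.mk = 3  [3]
3. n2.mk = -7  [-7]
4. n3.val = "vx"  ["vx"]
5. n3.depth = false  [false]
6. n3.sig = "xk"  ["xk"]
7. n4.env = "uq"  [terminal]
8. n5.ok = "xm"  [terminal]
9. n6.cnt = "yr"  [terminal]
10. n3.live = -5  [len(D.sig) - 7]
11. n7.fin = 16  [E.mk + 23]
12. n7.key = 8  [E.mk + 15]
13. n8.env = "mm"  [terminal]
14. n9.fin = 11  [terminal]
15. n10.sig = false  [terminal]
16. n7.cnt = false  [B.key > 8]
17. n11.depth = 2  [(if B.cnt then D.live else E.mk) + 9]
18. n12.sig = true  [terminal]
19. n11.acc = 29  [29]
20. n2.env = 13  [E.mk + 20]
21. n13.fin = -8  [E₁.env - 21]
22. n13.key = 4  [E₁.env + E₀.mk - 12]
23. n14.tag = "qr"  ["qr"]
24. n15.sig = true  [terminal]
25. n14.pre = false  [false]
26. n16.depth = 19  [B.key + B.fin + 23]
27. n17.cnt = "mr"  [terminal]
28. n16.acc = -7  [A.depth - 26]
29. n13.cnt = true  [B.fin > -9]
30. n1.env = 13  [13]
31. n18.val = "yp"  ["yp"]
32. n18.depth = false  [E.env > 13]
33. n18.sig = "yur"  [S.tag ++ "r"]
34. n19.fin = -4  [terminal]
35. n18.live = 24  [b.fin * -1 + 20]
36. n0.pre = false  [D.live == E.env]

true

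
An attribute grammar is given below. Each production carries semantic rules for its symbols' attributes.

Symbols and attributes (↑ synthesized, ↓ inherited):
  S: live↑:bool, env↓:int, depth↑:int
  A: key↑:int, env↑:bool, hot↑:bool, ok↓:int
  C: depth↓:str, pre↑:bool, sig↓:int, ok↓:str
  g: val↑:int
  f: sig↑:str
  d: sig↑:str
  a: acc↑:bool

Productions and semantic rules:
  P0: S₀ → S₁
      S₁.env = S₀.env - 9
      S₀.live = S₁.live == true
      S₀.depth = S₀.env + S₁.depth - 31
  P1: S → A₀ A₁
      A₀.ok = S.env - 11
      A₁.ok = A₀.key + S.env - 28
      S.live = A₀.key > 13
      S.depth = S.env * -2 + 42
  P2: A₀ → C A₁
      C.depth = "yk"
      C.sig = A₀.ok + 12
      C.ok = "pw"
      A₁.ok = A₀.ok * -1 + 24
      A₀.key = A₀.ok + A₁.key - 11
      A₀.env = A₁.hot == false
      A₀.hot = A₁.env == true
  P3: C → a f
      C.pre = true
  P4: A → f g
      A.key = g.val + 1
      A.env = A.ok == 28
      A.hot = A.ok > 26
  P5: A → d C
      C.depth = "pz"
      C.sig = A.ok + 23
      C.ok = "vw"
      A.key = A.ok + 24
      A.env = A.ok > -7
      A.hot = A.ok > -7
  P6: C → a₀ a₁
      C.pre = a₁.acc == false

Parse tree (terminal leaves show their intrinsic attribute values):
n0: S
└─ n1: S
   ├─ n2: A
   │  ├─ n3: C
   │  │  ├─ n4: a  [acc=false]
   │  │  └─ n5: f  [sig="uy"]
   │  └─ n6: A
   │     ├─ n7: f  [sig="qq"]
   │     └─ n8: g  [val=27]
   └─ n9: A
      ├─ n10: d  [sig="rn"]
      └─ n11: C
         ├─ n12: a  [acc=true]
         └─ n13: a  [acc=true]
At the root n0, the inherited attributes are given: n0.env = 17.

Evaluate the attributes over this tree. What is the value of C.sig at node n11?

17

1. n0.env = 17  [given at root]
2. n1.env = 8  [S₀.env - 9]
3. n2.ok = -3  [S.env - 11]
4. n3.depth = "yk"  ["yk"]
5. n3.sig = 9  [A₀.ok + 12]
6. n3.ok = "pw"  ["pw"]
7. n4.acc = false  [terminal]
8. n5.sig = "uy"  [terminal]
9. n3.pre = true  [true]
10. n6.ok = 27  [A₀.ok * -1 + 24]
11. n7.sig = "qq"  [terminal]
12. n8.val = 27  [terminal]
13. n6.key = 28  [g.val + 1]
14. n6.env = false  [A.ok == 28]
15. n6.hot = true  [A.ok > 26]
16. n2.key = 14  [A₀.ok + A₁.key - 11]
17. n2.env = false  [A₁.hot == false]
18. n2.hot = false  [A₁.env == true]
19. n9.ok = -6  [A₀.key + S.env - 28]
20. n10.sig = "rn"  [terminal]
21. n11.depth = "pz"  ["pz"]
22. n11.sig = 17  [A.ok + 23]
23. n11.ok = "vw"  ["vw"]
24. n12.acc = true  [terminal]
25. n13.acc = true  [terminal]
26. n11.pre = false  [a₁.acc == false]
27. n9.key = 18  [A.ok + 24]
28. n9.env = true  [A.ok > -7]
29. n9.hot = true  [A.ok > -7]
30. n1.live = true  [A₀.key > 13]
31. n1.depth = 26  [S.env * -2 + 42]
32. n0.live = true  [S₁.live == true]
33. n0.depth = 12  [S₀.env + S₁.depth - 31]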